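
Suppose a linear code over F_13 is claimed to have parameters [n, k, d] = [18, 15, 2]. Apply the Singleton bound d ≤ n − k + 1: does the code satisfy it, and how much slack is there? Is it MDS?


Singleton RHS = n − k + 1 = 4, slack = 2, bound satisfied, not MDS.

Singleton bound: d ≤ n − k + 1.
Here n = 18, k = 15, so n − k + 1 = 4.
Given d = 2, check d ≤ 4: YES.
Slack = (n − k + 1) − d = 2.
The code is NOT MDS (slack = 2 > 0).
Description: the claimed parameters are [18, 15, 2]_13; such a code would be non-MDS.


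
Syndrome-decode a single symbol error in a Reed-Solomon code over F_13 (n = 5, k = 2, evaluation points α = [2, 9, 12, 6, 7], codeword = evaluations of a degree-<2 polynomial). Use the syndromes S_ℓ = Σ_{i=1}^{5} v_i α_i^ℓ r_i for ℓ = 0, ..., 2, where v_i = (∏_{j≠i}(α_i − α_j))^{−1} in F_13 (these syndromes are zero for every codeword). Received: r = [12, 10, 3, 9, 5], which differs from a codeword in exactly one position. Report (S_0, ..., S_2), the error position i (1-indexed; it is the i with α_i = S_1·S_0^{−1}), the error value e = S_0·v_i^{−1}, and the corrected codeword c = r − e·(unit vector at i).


S = (6, 7, 6), error at position 3, error magnitude e = 5, c = [12, 10, 11, 9, 5].

Step 1: column multipliers v_i = (∏_{j≠i}(α_i − α_j))^{−1} mod 13.
  i = 1 (α = 2): (2−9)(2−12)(2−6)(2−7) = (−7)·(−10)·(−4)·(−5) = 1400 ≡ 9, so v_1 = 9^{−1} = 3 (mod 13).
  i = 2 (α = 9): (9−2)(9−12)(9−6)(9−7) = 7·(−3)·3·2 = −126 ≡ 4, so v_2 = 4^{−1} = 10 (mod 13).
  i = 3 (α = 12): (12−2)(12−9)(12−6)(12−7) = 10·3·6·5 = 900 ≡ 3, so v_3 = 3^{−1} = 9 (mod 13).
  i = 4 (α = 6): (6−2)(6−9)(6−12)(6−7) = 4·(−3)·(−6)·(−1) = −72 ≡ 6, so v_4 = 6^{−1} = 11 (mod 13).
  i = 5 (α = 7): (7−2)(7−9)(7−12)(7−6) = 5·(−2)·(−5)·1 = 50 ≡ 11, so v_5 = 11^{−1} = 6 (mod 13).
  v = [3, 10, 9, 11, 6].
Step 2: syndromes of r = [12, 10, 3, 9, 5] (all sums mod 13).
  S_0 = Σ v_i r_i = 3·12 + 10·10 + 9·3 + 11·9 + 6·5 = 292 ≡ 6.
  S_1 = Σ v_i α_i r_i = 3·2·12 + 10·9·10 + 9·12·3 + 11·6·9 + 6·7·5 = 2100 ≡ 7.
  α_i^2 mod 13 = [4, 3, 1, 10, 10].
  S_2 = Σ v_i α_i^2 r_i = 3·4·12 + 10·3·10 + 9·1·3 + 11·10·9 + 6·10·5 = 1761 ≡ 6.
  S = (6, 7, 6) ≠ 0, so r is not a codeword (an error is present).
Step 3: locate the error. For a single error e at position i, S_ℓ = v_i·e·α_i^ℓ, so α_err = S_1/S_0.
  S_0^{−1} = 6^{−1} = 11 (mod 13), so α_err = 7·11 = 77 ≡ 12 = α_3. Error position i = 3.
  Consistency check: S_2/S_1 = 6·2 = 12 ≡ 12 = α_err ✓ (single-error assumption holds).
Step 4: error magnitude e = S_0/v_3 = S_0·∏_{j≠3}(α_3 − α_j) = 6·3 = 18 ≡ 5 (mod 13).
Step 5: correct position 3: c_3 = r_3 − e = 3 − 5 ≡ 11 (mod 13). Hence c = [12, 10, 11, 9, 5].
  Check: interpolating c through the α_i gives m(x) = 7 + 9·x (degree < 2) with m(α_i) = c_i for every i, so c is indeed a codeword.


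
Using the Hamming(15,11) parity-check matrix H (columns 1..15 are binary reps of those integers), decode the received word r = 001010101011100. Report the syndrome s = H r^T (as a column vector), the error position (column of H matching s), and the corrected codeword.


s = (0, 0, 1, 0)^T, error position = 2, corrected codeword c = 011010101011100

Compute s = H r^T mod 2 one row at a time:
  s_1 = 0 + 1 + 0 + 1 + 1 + 1 + 0 + 0 = 4 ≡ 0 (mod 2).
  s_2 = 0 + 1 + 0 + 1 + 1 + 1 + 0 + 0 = 4 ≡ 0 (mod 2).
  s_3 = 0 + 1 + 0 + 1 + 0 + 1 + 0 + 0 = 3 ≡ 1 (mod 2).
  s_4 = 0 + 1 + 1 + 1 + 1 + 1 + 1 + 0 = 6 ≡ 0 (mod 2).
s = (0, 0, 1, 0)^T — this equals column 2 of H (binary 0010), so error is at position 2.
Correct: flip bit 2 of r = 001010101011100 to get c = 011010101011100.


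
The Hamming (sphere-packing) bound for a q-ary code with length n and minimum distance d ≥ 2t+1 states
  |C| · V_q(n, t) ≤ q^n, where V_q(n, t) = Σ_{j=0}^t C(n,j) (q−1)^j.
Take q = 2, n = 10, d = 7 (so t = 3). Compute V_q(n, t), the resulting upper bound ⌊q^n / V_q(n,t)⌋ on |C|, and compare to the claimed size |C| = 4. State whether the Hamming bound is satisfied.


V_q(n, t) = 176, q^n = 1024, Hamming bound = 5, |C| = 4 ≤ bound (satisfied).

Step 1: Compute V_q(n, t) = Σ_{j=0}^3 C(n, j) (q−1)^j.
  j = 0: C(10,0)·(1)^0 = 1·1 = 1.
  j = 1: C(10,1)·(1)^1 = 10·1 = 10.
  j = 2: C(10,2)·(1)^2 = 45·1 = 45.
  j = 3: C(10,3)·(1)^3 = 120·1 = 120.
  V_q(n, t) = 1 + 10 + 45 + 120 = 176.
Step 2: q^n = 2^10 = 1024.
Step 3: Hamming bound ⌊q^n / V_q(n,t)⌋ = ⌊1024/176⌋ = 5.
Step 4: Compare |C| = 4 to 5: satisfied.
The claimed |C| lies below the Hamming bound.


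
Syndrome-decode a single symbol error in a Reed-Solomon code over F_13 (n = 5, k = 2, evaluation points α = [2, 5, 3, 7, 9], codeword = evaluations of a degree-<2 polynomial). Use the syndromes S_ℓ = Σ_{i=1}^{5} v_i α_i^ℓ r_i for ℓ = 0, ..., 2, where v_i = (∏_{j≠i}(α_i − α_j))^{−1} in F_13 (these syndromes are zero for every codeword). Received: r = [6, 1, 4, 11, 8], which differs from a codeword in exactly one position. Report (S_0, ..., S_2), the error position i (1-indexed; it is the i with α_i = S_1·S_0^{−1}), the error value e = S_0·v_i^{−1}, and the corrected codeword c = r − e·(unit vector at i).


S = (7, 1, 2), error at position 1, error magnitude e = 7, c = [12, 1, 4, 11, 8].

Step 1: column multipliers v_i = (∏_{j≠i}(α_i − α_j))^{−1} mod 13.
  i = 1 (α = 2): (2−5)(2−3)(2−7)(2−9) = (−3)·(−1)·(−5)·(−7) = 105 ≡ 1, so v_1 = 1^{−1} = 1 (mod 13).
  i = 2 (α = 5): (5−2)(5−3)(5−7)(5−9) = 3·2·(−2)·(−4) = 48 ≡ 9, so v_2 = 9^{−1} = 3 (mod 13).
  i = 3 (α = 3): (3−2)(3−5)(3−7)(3−9) = 1·(−2)·(−4)·(−6) = −48 ≡ 4, so v_3 = 4^{−1} = 10 (mod 13).
  i = 4 (α = 7): (7−2)(7−5)(7−3)(7−9) = 5·2·4·(−2) = −80 ≡ 11, so v_4 = 11^{−1} = 6 (mod 13).
  i = 5 (α = 9): (9−2)(9−5)(9−3)(9−7) = 7·4·6·2 = 336 ≡ 11, so v_5 = 11^{−1} = 6 (mod 13).
  v = [1, 3, 10, 6, 6].
Step 2: syndromes of r = [6, 1, 4, 11, 8] (all sums mod 13).
  S_0 = Σ v_i r_i = 1·6 + 3·1 + 10·4 + 6·11 + 6·8 = 163 ≡ 7.
  S_1 = Σ v_i α_i r_i = 1·2·6 + 3·5·1 + 10·3·4 + 6·7·11 + 6·9·8 = 1041 ≡ 1.
  α_i^2 mod 13 = [4, 12, 9, 10, 3].
  S_2 = Σ v_i α_i^2 r_i = 1·4·6 + 3·12·1 + 10·9·4 + 6·10·11 + 6·3·8 = 1224 ≡ 2.
  S = (7, 1, 2) ≠ 0, so r is not a codeword (an error is present).
Step 3: locate the error. For a single error e at position i, S_ℓ = v_i·e·α_i^ℓ, so α_err = S_1/S_0.
  S_0^{−1} = 7^{−1} = 2 (mod 13), so α_err = 1·2 = 2 ≡ 2 = α_1. Error position i = 1.
  Consistency check: S_2/S_1 = 2·1 = 2 ≡ 2 = α_err ✓ (single-error assumption holds).
Step 4: error magnitude e = S_0/v_1 = S_0·∏_{j≠1}(α_1 − α_j) = 7·1 = 7 ≡ 7 (mod 13).
Step 5: correct position 1: c_1 = r_1 − e = 6 − 7 ≡ 12 (mod 13). Hence c = [12, 1, 4, 11, 8].
  Check: interpolating c through the α_i gives m(x) = 2 + 5·x (degree < 2) with m(α_i) = c_i for every i, so c is indeed a codeword.


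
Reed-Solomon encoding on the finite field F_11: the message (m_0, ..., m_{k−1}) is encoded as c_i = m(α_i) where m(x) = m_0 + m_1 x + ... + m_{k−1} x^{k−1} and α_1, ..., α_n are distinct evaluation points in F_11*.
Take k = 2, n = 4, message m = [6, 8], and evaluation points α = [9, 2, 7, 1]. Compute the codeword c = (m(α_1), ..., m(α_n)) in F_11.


c = [1, 0, 7, 3]

Message polynomial: m(x) = 6 + 8·x (mod 11).
For each evaluation point α_i, compute m(α_i) mod 11:
  α_1 = 9: Horner steps 8 → 1, so m(9) = 1.
  α_2 = 2: Horner steps 8 → 0, so m(2) = 0.
  α_3 = 7: Horner steps 8 → 7, so m(7) = 7.
  α_4 = 1: Horner steps 8 → 3, so m(1) = 3.
Codeword c = [1, 0, 7, 3] ∈ F_11^4.


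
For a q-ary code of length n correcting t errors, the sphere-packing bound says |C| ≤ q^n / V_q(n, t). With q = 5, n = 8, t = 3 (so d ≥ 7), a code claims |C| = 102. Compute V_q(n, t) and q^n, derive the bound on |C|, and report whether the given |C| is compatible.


V_q(n, t) = 4065, q^n = 390625, Hamming bound = 96, |C| = 102 > bound (violated).

Step 1: Compute V_q(n, t) = Σ_{j=0}^3 C(n, j) (q−1)^j.
  j = 0: C(8,0)·(4)^0 = 1·1 = 1.
  j = 1: C(8,1)·(4)^1 = 8·4 = 32.
  j = 2: C(8,2)·(4)^2 = 28·16 = 448.
  j = 3: C(8,3)·(4)^3 = 56·64 = 3584.
  V_q(n, t) = 1 + 32 + 448 + 3584 = 4065.
Step 2: q^n = 5^8 = 390625.
Step 3: Hamming bound ⌊q^n / V_q(n,t)⌋ = ⌊390625/4065⌋ = 96.
Step 4: Compare |C| = 102 to 96: violated.
The claimed |C| lies above the Hamming bound, so no 5-ary code of length 8 with d ≥ 7 can have 102 codewords.


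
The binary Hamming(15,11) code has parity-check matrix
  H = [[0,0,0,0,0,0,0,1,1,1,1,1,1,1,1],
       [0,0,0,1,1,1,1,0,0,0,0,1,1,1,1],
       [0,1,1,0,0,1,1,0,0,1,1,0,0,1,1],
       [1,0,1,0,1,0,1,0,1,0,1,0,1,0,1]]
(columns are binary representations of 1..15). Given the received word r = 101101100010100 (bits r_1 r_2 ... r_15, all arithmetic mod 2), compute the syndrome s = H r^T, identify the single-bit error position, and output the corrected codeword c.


s = (0, 0, 0, 1)^T, error position = 1, corrected codeword c = 001101100010100

Compute s = H r^T mod 2 one row at a time:
  s_1 = 0 + 0 + 0 + 1 + 0 + 1 + 0 + 0 = 2 ≡ 0 (mod 2).
  s_2 = 1 + 0 + 1 + 1 + 0 + 1 + 0 + 0 = 4 ≡ 0 (mod 2).
  s_3 = 0 + 1 + 1 + 1 + 0 + 1 + 0 + 0 = 4 ≡ 0 (mod 2).
  s_4 = 1 + 1 + 0 + 1 + 0 + 1 + 1 + 0 = 5 ≡ 1 (mod 2).
s = (0, 0, 0, 1)^T — this equals column 1 of H (binary 0001), so error is at position 1.
Correct: flip bit 1 of r = 101101100010100 to get c = 001101100010100.


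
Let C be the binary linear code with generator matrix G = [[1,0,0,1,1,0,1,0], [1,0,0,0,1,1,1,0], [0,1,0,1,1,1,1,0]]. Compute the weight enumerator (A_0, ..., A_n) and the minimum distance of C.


Weight distribution: A_0 = 1, A_2 = 1, A_3 = 3, A_4 = 2, A_5 = 1. Minimum distance d = 2.

Enumerate all 2^3 = 8 messages m ∈ F_2^3.
For each, compute codeword c = mG in F_2^8, then tally its weight.
  m = 000 → c = 00000000, weight = 0.
  m = 100 → c = 10011010, weight = 4.
  m = 010 → c = 10001110, weight = 4.
  m = 110 → c = 00010100, weight = 2.
  m = 001 → c = 01011110, weight = 5.
  m = 101 → c = 11000100, weight = 3.
  m = 011 → c = 11010000, weight = 3.
  m = 111 → c = 01001010, weight = 3.
Tally weights:
  weight 0: 1 codewords.
  weight 2: 1 codewords.
  weight 3: 3 codewords.
  weight 4: 2 codewords.
  weight 5: 1 codewords.
Minimum distance d = smallest w > 0 with A_w > 0 = 2.
Sanity: Σ A_w = 8 = 2^3 = 8 ✓.


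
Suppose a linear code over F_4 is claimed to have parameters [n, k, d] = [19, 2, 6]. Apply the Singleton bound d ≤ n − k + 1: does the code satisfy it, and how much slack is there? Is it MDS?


Singleton RHS = n − k + 1 = 18, slack = 12, bound satisfied, not MDS.

Singleton bound: d ≤ n − k + 1.
Here n = 19, k = 2, so n − k + 1 = 18.
Given d = 6, check d ≤ 18: YES.
Slack = (n − k + 1) − d = 12.
The code is NOT MDS (slack = 12 > 0).
Description: the claimed parameters are [19, 2, 6]_4; such a code would be non-MDS.


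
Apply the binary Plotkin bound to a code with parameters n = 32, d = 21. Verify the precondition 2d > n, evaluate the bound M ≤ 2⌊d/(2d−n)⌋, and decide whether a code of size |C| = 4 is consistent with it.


Plotkin bound M ≤ 4; given |C| = 4 ≤ bound (satisfied).

Check applicability: 2d = 42, n = 32.
2d − n = 10 > 0, so Plotkin applies.
Compute d/(2d−n) = 21/10 ≈ 2.1000.
⌊d/(2d−n)⌋ = 2.
Plotkin bound: M ≤ 2·2 = 4.
Given |C| = 4, check: satisfied.
This |C| is at the Plotkin bound.


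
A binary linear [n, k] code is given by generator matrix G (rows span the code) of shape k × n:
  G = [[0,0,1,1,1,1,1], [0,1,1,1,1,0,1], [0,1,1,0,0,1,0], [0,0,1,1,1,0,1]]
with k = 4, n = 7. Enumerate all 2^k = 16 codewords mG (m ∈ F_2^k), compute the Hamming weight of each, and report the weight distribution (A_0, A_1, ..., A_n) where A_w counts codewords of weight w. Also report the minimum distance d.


Weight distribution: A_0 = 1, A_1 = 3, A_2 = 3, A_3 = 2, A_4 = 3, A_5 = 3, A_6 = 1. Minimum distance d = 1.

Enumerate all 2^4 = 16 messages m ∈ F_2^4.
For each, compute codeword c = mG in F_2^7, then tally its weight.
  m = 0000 → c = 0000000, weight = 0.
  m = 1000 → c = 0011111, weight = 5.
  m = 0100 → c = 0111101, weight = 5.
  m = 1100 → c = 0100010, weight = 2.
  m = 0010 → c = 0110010, weight = 3.
  m = 1010 → c = 0101101, weight = 4.
  m = 0110 → c = 0001111, weight = 4.
  m = 1110 → c = 0010000, weight = 1.
  m = 0001 → c = 0011101, weight = 4.
  m = 1001 → c = 0000010, weight = 1.
  m = 0101 → c = 0100000, weight = 1.
  m = 1101 → c = 0111111, weight = 6.
  m = 0011 → c = 0101111, weight = 5.
  m = 1011 → c = 0110000, weight = 2.
  m = 0111 → c = 0010010, weight = 2.
  m = 1111 → c = 0001101, weight = 3.
Tally weights:
  weight 0: 1 codewords.
  weight 1: 3 codewords.
  weight 2: 3 codewords.
  weight 3: 2 codewords.
  weight 4: 3 codewords.
  weight 5: 3 codewords.
  weight 6: 1 codewords.
Minimum distance d = smallest w > 0 with A_w > 0 = 1.
Sanity: Σ A_w = 16 = 2^4 = 16 ✓.


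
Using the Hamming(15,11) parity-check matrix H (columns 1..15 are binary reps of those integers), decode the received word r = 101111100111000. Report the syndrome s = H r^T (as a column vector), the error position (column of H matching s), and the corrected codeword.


s = (1, 1, 1, 1)^T, error position = 15, corrected codeword c = 101111100111001

Compute s = H r^T mod 2 one row at a time:
  s_1 = 0 + 0 + 1 + 1 + 1 + 0 + 0 + 0 = 3 ≡ 1 (mod 2).
  s_2 = 1 + 1 + 1 + 1 + 1 + 0 + 0 + 0 = 5 ≡ 1 (mod 2).
  s_3 = 0 + 1 + 1 + 1 + 1 + 1 + 0 + 0 = 5 ≡ 1 (mod 2).
  s_4 = 1 + 1 + 1 + 1 + 0 + 1 + 0 + 0 = 5 ≡ 1 (mod 2).
s = (1, 1, 1, 1)^T — this equals column 15 of H (binary 1111), so error is at position 15.
Correct: flip bit 15 of r = 101111100111000 to get c = 101111100111001.


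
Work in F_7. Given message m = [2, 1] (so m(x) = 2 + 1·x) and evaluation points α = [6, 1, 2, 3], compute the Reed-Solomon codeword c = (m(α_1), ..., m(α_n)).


c = [1, 3, 4, 5]

Message polynomial: m(x) = 2 + 1·x (mod 7).
For each evaluation point α_i, compute m(α_i) mod 7:
  α_1 = 6: Horner steps 1 → 1, so m(6) = 1.
  α_2 = 1: Horner steps 1 → 3, so m(1) = 3.
  α_3 = 2: Horner steps 1 → 4, so m(2) = 4.
  α_4 = 3: Horner steps 1 → 5, so m(3) = 5.
Codeword c = [1, 3, 4, 5] ∈ F_7^4.


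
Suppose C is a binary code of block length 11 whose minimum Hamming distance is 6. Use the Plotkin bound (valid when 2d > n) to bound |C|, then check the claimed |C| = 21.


Plotkin bound M ≤ 12; given |C| = 21 > bound (violated).

Check applicability: 2d = 12, n = 11.
2d − n = 1 > 0, so Plotkin applies.
Compute d/(2d−n) = 6/1 ≈ 6.0000.
⌊d/(2d−n)⌋ = 6.
Plotkin bound: M ≤ 2·6 = 12.
Given |C| = 21, check: VIOLATED.
This |C| is above the Plotkin bound, so no binary code with n = 11, d = 6 and 21 codewords exists.


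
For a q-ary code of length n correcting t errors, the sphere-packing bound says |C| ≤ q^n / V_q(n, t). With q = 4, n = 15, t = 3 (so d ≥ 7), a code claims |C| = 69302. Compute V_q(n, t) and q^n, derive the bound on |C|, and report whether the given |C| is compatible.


V_q(n, t) = 13276, q^n = 1073741824, Hamming bound = 80878, |C| = 69302 ≤ bound (satisfied).

Step 1: Compute V_q(n, t) = Σ_{j=0}^3 C(n, j) (q−1)^j.
  j = 0: C(15,0)·(3)^0 = 1·1 = 1.
  j = 1: C(15,1)·(3)^1 = 15·3 = 45.
  j = 2: C(15,2)·(3)^2 = 105·9 = 945.
  j = 3: C(15,3)·(3)^3 = 455·27 = 12285.
  V_q(n, t) = 1 + 45 + 945 + 12285 = 13276.
Step 2: q^n = 4^15 = 1073741824.
Step 3: Hamming bound ⌊q^n / V_q(n,t)⌋ = ⌊1073741824/13276⌋ = 80878.
Step 4: Compare |C| = 69302 to 80878: satisfied.
The claimed |C| lies below the Hamming bound.


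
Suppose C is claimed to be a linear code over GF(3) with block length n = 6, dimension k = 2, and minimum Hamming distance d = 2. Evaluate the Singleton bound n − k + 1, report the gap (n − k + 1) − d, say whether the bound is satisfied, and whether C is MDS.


Singleton RHS = n − k + 1 = 5, slack = 3, bound satisfied, not MDS.

Singleton bound: d ≤ n − k + 1.
Here n = 6, k = 2, so n − k + 1 = 5.
Given d = 2, check d ≤ 5: YES.
Slack = (n − k + 1) − d = 3.
The code is NOT MDS (slack = 3 > 0).
Description: the claimed parameters are [6, 2, 2]_3; such a code would be non-MDS.


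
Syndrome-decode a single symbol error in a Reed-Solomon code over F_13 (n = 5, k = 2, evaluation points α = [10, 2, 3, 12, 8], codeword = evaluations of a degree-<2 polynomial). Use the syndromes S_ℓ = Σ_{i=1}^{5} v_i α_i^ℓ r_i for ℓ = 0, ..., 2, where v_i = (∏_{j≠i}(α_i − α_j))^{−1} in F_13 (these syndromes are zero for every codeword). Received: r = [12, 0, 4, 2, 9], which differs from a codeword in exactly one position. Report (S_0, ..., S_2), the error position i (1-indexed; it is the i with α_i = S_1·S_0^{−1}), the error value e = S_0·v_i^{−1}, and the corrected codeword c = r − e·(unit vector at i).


S = (10, 4, 12), error at position 3, error magnitude e = 9, c = [12, 0, 8, 2, 9].

Step 1: column multipliers v_i = (∏_{j≠i}(α_i − α_j))^{−1} mod 13.
  i = 1 (α = 10): (10−2)(10−3)(10−12)(10−8) = 8·7·(−2)·2 = −224 ≡ 10, so v_1 = 10^{−1} = 4 (mod 13).
  i = 2 (α = 2): (2−10)(2−3)(2−12)(2−8) = (−8)·(−1)·(−10)·(−6) = 480 ≡ 12, so v_2 = 12^{−1} = 12 (mod 13).
  i = 3 (α = 3): (3−10)(3−2)(3−12)(3−8) = (−7)·1·(−9)·(−5) = −315 ≡ 10, so v_3 = 10^{−1} = 4 (mod 13).
  i = 4 (α = 12): (12−10)(12−2)(12−3)(12−8) = 2·10·9·4 = 720 ≡ 5, so v_4 = 5^{−1} = 8 (mod 13).
  i = 5 (α = 8): (8−10)(8−2)(8−3)(8−12) = (−2)·6·5·(−4) = 240 ≡ 6, so v_5 = 6^{−1} = 11 (mod 13).
  v = [4, 12, 4, 8, 11].
Step 2: syndromes of r = [12, 0, 4, 2, 9] (all sums mod 13).
  S_0 = Σ v_i r_i = 4·12 + 12·0 + 4·4 + 8·2 + 11·9 = 179 ≡ 10.
  S_1 = Σ v_i α_i r_i = 4·10·12 + 12·2·0 + 4·3·4 + 8·12·2 + 11·8·9 = 1512 ≡ 4.
  α_i^2 mod 13 = [9, 4, 9, 1, 12].
  S_2 = Σ v_i α_i^2 r_i = 4·9·12 + 12·4·0 + 4·9·4 + 8·1·2 + 11·12·9 = 1780 ≡ 12.
  S = (10, 4, 12) ≠ 0, so r is not a codeword (an error is present).
Step 3: locate the error. For a single error e at position i, S_ℓ = v_i·e·α_i^ℓ, so α_err = S_1/S_0.
  S_0^{−1} = 10^{−1} = 4 (mod 13), so α_err = 4·4 = 16 ≡ 3 = α_3. Error position i = 3.
  Consistency check: S_2/S_1 = 12·10 = 120 ≡ 3 = α_err ✓ (single-error assumption holds).
Step 4: error magnitude e = S_0/v_3 = S_0·∏_{j≠3}(α_3 − α_j) = 10·10 = 100 ≡ 9 (mod 13).
Step 5: correct position 3: c_3 = r_3 − e = 4 − 9 ≡ 8 (mod 13). Hence c = [12, 0, 8, 2, 9].
  Check: interpolating c through the α_i gives m(x) = 10 + 8·x (degree < 2) with m(α_i) = c_i for every i, so c is indeed a codeword.


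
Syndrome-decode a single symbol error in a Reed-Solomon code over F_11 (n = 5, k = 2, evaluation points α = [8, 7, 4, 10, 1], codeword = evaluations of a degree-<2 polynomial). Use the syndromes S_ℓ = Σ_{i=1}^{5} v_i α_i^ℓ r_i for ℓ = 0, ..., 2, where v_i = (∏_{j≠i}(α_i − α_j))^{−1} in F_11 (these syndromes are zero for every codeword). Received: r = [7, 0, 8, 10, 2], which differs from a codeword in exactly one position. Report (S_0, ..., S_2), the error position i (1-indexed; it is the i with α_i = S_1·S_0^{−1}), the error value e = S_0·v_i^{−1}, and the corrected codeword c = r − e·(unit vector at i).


S = (10, 7, 6), error at position 3, error magnitude e = 7, c = [7, 0, 1, 10, 2].

Step 1: column multipliers v_i = (∏_{j≠i}(α_i − α_j))^{−1} mod 11.
  i = 1 (α = 8): (8−7)(8−4)(8−10)(8−1) = 1·4·(−2)·7 = −56 ≡ 10, so v_1 = 10^{−1} = 10 (mod 11).
  i = 2 (α = 7): (7−8)(7−4)(7−10)(7−1) = (−1)·3·(−3)·6 = 54 ≡ 10, so v_2 = 10^{−1} = 10 (mod 11).
  i = 3 (α = 4): (4−8)(4−7)(4−10)(4−1) = (−4)·(−3)·(−6)·3 = −216 ≡ 4, so v_3 = 4^{−1} = 3 (mod 11).
  i = 4 (α = 10): (10−8)(10−7)(10−4)(10−1) = 2·3·6·9 = 324 ≡ 5, so v_4 = 5^{−1} = 9 (mod 11).
  i = 5 (α = 1): (1−8)(1−7)(1−4)(1−10) = (−7)·(−6)·(−3)·(−9) = 1134 ≡ 1, so v_5 = 1^{−1} = 1 (mod 11).
  v = [10, 10, 3, 9, 1].
Step 2: syndromes of r = [7, 0, 8, 10, 2] (all sums mod 11).
  S_0 = Σ v_i r_i = 10·7 + 10·0 + 3·8 + 9·10 + 1·2 = 186 ≡ 10.
  S_1 = Σ v_i α_i r_i = 10·8·7 + 10·7·0 + 3·4·8 + 9·10·10 + 1·1·2 = 1558 ≡ 7.
  α_i^2 mod 11 = [9, 5, 5, 1, 1].
  S_2 = Σ v_i α_i^2 r_i = 10·9·7 + 10·5·0 + 3·5·8 + 9·1·10 + 1·1·2 = 842 ≡ 6.
  S = (10, 7, 6) ≠ 0, so r is not a codeword (an error is present).
Step 3: locate the error. For a single error e at position i, S_ℓ = v_i·e·α_i^ℓ, so α_err = S_1/S_0.
  S_0^{−1} = 10^{−1} = 10 (mod 11), so α_err = 7·10 = 70 ≡ 4 = α_3. Error position i = 3.
  Consistency check: S_2/S_1 = 6·8 = 48 ≡ 4 = α_err ✓ (single-error assumption holds).
Step 4: error magnitude e = S_0/v_3 = S_0·∏_{j≠3}(α_3 − α_j) = 10·4 = 40 ≡ 7 (mod 11).
Step 5: correct position 3: c_3 = r_3 − e = 8 − 7 ≡ 1 (mod 11). Hence c = [7, 0, 1, 10, 2].
  Check: interpolating c through the α_i gives m(x) = 6 + 7·x (degree < 2) with m(α_i) = c_i for every i, so c is indeed a codeword.


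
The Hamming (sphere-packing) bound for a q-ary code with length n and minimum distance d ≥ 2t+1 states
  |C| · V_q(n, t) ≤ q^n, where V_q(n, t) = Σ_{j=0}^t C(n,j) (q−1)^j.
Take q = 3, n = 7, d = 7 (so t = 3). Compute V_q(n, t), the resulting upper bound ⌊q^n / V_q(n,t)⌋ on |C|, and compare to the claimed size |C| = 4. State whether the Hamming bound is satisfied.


V_q(n, t) = 379, q^n = 2187, Hamming bound = 5, |C| = 4 ≤ bound (satisfied).

Step 1: Compute V_q(n, t) = Σ_{j=0}^3 C(n, j) (q−1)^j.
  j = 0: C(7,0)·(2)^0 = 1·1 = 1.
  j = 1: C(7,1)·(2)^1 = 7·2 = 14.
  j = 2: C(7,2)·(2)^2 = 21·4 = 84.
  j = 3: C(7,3)·(2)^3 = 35·8 = 280.
  V_q(n, t) = 1 + 14 + 84 + 280 = 379.
Step 2: q^n = 3^7 = 2187.
Step 3: Hamming bound ⌊q^n / V_q(n,t)⌋ = ⌊2187/379⌋ = 5.
Step 4: Compare |C| = 4 to 5: satisfied.
The claimed |C| lies below the Hamming bound.


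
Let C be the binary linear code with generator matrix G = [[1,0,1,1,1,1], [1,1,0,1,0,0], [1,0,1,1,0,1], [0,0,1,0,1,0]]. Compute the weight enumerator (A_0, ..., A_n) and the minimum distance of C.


Weight distribution: A_0 = 1, A_1 = 2, A_2 = 2, A_3 = 4, A_4 = 5, A_5 = 2. Minimum distance d = 1.

Enumerate all 2^4 = 16 messages m ∈ F_2^4.
For each, compute codeword c = mG in F_2^6, then tally its weight.
  m = 0000 → c = 000000, weight = 0.
  m = 1000 → c = 101111, weight = 5.
  m = 0100 → c = 110100, weight = 3.
  m = 1100 → c = 011011, weight = 4.
  m = 0010 → c = 101101, weight = 4.
  m = 1010 → c = 000010, weight = 1.
  m = 0110 → c = 011001, weight = 3.
  m = 1110 → c = 110110, weight = 4.
  m = 0001 → c = 001010, weight = 2.
  m = 1001 → c = 100101, weight = 3.
  m = 0101 → c = 111110, weight = 5.
  m = 1101 → c = 010001, weight = 2.
  m = 0011 → c = 100111, weight = 4.
  m = 1011 → c = 001000, weight = 1.
  m = 0111 → c = 010011, weight = 3.
  m = 1111 → c = 111100, weight = 4.
Tally weights:
  weight 0: 1 codewords.
  weight 1: 2 codewords.
  weight 2: 2 codewords.
  weight 3: 4 codewords.
  weight 4: 5 codewords.
  weight 5: 2 codewords.
Minimum distance d = smallest w > 0 with A_w > 0 = 1.
Sanity: Σ A_w = 16 = 2^4 = 16 ✓.


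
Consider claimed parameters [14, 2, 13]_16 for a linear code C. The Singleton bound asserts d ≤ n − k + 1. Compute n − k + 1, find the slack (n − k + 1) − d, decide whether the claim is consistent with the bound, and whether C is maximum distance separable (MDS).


Singleton RHS = n − k + 1 = 13, slack = 0, bound satisfied, MDS.

Singleton bound: d ≤ n − k + 1.
Here n = 14, k = 2, so n − k + 1 = 13.
Given d = 13, check d ≤ 13: YES.
Slack = (n − k + 1) − d = 0.
The code is MDS (slack = 0).
Description: the claimed parameters are [14, 2, 13]_16; such a code would be MDS (meets Singleton bound).


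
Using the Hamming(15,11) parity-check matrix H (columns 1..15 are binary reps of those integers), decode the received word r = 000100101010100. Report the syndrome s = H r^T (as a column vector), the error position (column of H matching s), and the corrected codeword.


s = (1, 1, 0, 0)^T, error position = 12, corrected codeword c = 000100101011100

Compute s = H r^T mod 2 one row at a time:
  s_1 = 0 + 1 + 0 + 1 + 0 + 1 + 0 + 0 = 3 ≡ 1 (mod 2).
  s_2 = 1 + 0 + 0 + 1 + 0 + 1 + 0 + 0 = 3 ≡ 1 (mod 2).
  s_3 = 0 + 0 + 0 + 1 + 0 + 1 + 0 + 0 = 2 ≡ 0 (mod 2).
  s_4 = 0 + 0 + 0 + 1 + 1 + 1 + 1 + 0 = 4 ≡ 0 (mod 2).
s = (1, 1, 0, 0)^T — this equals column 12 of H (binary 1100), so error is at position 12.
Correct: flip bit 12 of r = 000100101010100 to get c = 000100101011100.


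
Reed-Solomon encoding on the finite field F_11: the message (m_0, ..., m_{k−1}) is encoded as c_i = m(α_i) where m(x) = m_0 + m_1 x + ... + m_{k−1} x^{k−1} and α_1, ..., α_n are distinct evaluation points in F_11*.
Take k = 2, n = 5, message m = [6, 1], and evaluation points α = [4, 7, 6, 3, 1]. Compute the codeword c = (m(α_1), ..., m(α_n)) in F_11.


c = [10, 2, 1, 9, 7]

Message polynomial: m(x) = 6 + 1·x (mod 11).
For each evaluation point α_i, compute m(α_i) mod 11:
  α_1 = 4: Horner steps 1 → 10, so m(4) = 10.
  α_2 = 7: Horner steps 1 → 2, so m(7) = 2.
  α_3 = 6: Horner steps 1 → 1, so m(6) = 1.
  α_4 = 3: Horner steps 1 → 9, so m(3) = 9.
  α_5 = 1: Horner steps 1 → 7, so m(1) = 7.
Codeword c = [10, 2, 1, 9, 7] ∈ F_11^5.


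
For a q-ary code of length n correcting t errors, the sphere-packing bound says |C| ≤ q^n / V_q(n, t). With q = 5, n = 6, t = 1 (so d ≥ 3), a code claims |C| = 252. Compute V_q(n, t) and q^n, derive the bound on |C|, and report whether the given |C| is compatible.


V_q(n, t) = 25, q^n = 15625, Hamming bound = 625, |C| = 252 ≤ bound (satisfied).

Step 1: Compute V_q(n, t) = Σ_{j=0}^1 C(n, j) (q−1)^j.
  j = 0: C(6,0)·(4)^0 = 1·1 = 1.
  j = 1: C(6,1)·(4)^1 = 6·4 = 24.
  V_q(n, t) = 1 + 24 = 25.
Step 2: q^n = 5^6 = 15625.
Step 3: Hamming bound ⌊q^n / V_q(n,t)⌋ = ⌊15625/25⌋ = 625.
Step 4: Compare |C| = 252 to 625: satisfied.
The claimed |C| lies below the Hamming bound.


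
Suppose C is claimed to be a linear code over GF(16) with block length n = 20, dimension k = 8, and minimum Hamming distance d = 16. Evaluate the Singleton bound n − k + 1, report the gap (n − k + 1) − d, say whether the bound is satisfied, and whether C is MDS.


Singleton RHS = n − k + 1 = 13, slack = -3, bound violated (no such code; not MDS).

Singleton bound: d ≤ n − k + 1.
Here n = 20, k = 8, so n − k + 1 = 13.
Given d = 16, check d ≤ 13: NO.
Slack = (n − k + 1) − d = -3.
The slack is negative: d = 16 exceeds n − k + 1 = 13 by 3, so the Singleton bound is violated and no linear [20, 8, 16]_16 code can exist. In particular it is not MDS (MDS requires d = n − k + 1 exactly).
Description: the claimed parameters are [20, 8, 16]_16; such a code would be impossible (violates the Singleton bound).


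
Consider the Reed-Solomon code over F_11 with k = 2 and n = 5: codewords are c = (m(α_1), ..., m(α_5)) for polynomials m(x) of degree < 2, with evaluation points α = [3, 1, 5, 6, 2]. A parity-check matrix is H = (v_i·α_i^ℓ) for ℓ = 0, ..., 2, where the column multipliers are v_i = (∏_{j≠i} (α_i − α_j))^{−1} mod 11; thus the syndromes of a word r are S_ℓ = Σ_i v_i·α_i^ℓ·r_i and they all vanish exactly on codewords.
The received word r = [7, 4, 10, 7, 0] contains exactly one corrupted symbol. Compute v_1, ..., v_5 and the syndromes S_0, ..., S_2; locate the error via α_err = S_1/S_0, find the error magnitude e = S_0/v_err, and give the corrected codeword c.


S = (9, 10, 5), error at position 4, error magnitude e = 1, c = [7, 4, 10, 6, 0].

Step 1: column multipliers v_i = (∏_{j≠i}(α_i − α_j))^{−1} mod 11.
  i = 1 (α = 3): (3−1)(3−5)(3−6)(3−2) = 2·(−2)·(−3)·1 = 12 ≡ 1, so v_1 = 1^{−1} = 1 (mod 11).
  i = 2 (α = 1): (1−3)(1−5)(1−6)(1−2) = (−2)·(−4)·(−5)·(−1) = 40 ≡ 7, so v_2 = 7^{−1} = 8 (mod 11).
  i = 3 (α = 5): (5−3)(5−1)(5−6)(5−2) = 2·4·(−1)·3 = −24 ≡ 9, so v_3 = 9^{−1} = 5 (mod 11).
  i = 4 (α = 6): (6−3)(6−1)(6−5)(6−2) = 3·5·1·4 = 60 ≡ 5, so v_4 = 5^{−1} = 9 (mod 11).
  i = 5 (α = 2): (2−3)(2−1)(2−5)(2−6) = (−1)·1·(−3)·(−4) = −12 ≡ 10, so v_5 = 10^{−1} = 10 (mod 11).
  v = [1, 8, 5, 9, 10].
Step 2: syndromes of r = [7, 4, 10, 7, 0] (all sums mod 11).
  S_0 = Σ v_i r_i = 1·7 + 8·4 + 5·10 + 9·7 + 10·0 = 152 ≡ 9.
  S_1 = Σ v_i α_i r_i = 1·3·7 + 8·1·4 + 5·5·10 + 9·6·7 + 10·2·0 = 681 ≡ 10.
  α_i^2 mod 11 = [9, 1, 3, 3, 4].
  S_2 = Σ v_i α_i^2 r_i = 1·9·7 + 8·1·4 + 5·3·10 + 9·3·7 + 10·4·0 = 434 ≡ 5.
  S = (9, 10, 5) ≠ 0, so r is not a codeword (an error is present).
Step 3: locate the error. For a single error e at position i, S_ℓ = v_i·e·α_i^ℓ, so α_err = S_1/S_0.
  S_0^{−1} = 9^{−1} = 5 (mod 11), so α_err = 10·5 = 50 ≡ 6 = α_4. Error position i = 4.
  Consistency check: S_2/S_1 = 5·10 = 50 ≡ 6 = α_err ✓ (single-error assumption holds).
Step 4: error magnitude e = S_0/v_4 = S_0·∏_{j≠4}(α_4 − α_j) = 9·5 = 45 ≡ 1 (mod 11).
Step 5: correct position 4: c_4 = r_4 − e = 7 − 1 ≡ 6 (mod 11). Hence c = [7, 4, 10, 6, 0].
  Check: interpolating c through the α_i gives m(x) = 8 + 7·x (degree < 2) with m(α_i) = c_i for every i, so c is indeed a codeword.


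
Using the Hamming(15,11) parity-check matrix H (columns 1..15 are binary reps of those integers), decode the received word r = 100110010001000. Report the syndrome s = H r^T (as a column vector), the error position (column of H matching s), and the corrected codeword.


s = (0, 1, 0, 0)^T, error position = 4, corrected codeword c = 100010010001000

Compute s = H r^T mod 2 one row at a time:
  s_1 = 1 + 0 + 0 + 0 + 1 + 0 + 0 + 0 = 2 ≡ 0 (mod 2).
  s_2 = 1 + 1 + 0 + 0 + 1 + 0 + 0 + 0 = 3 ≡ 1 (mod 2).
  s_3 = 0 + 0 + 0 + 0 + 0 + 0 + 0 + 0 = 0 ≡ 0 (mod 2).
  s_4 = 1 + 0 + 1 + 0 + 0 + 0 + 0 + 0 = 2 ≡ 0 (mod 2).
s = (0, 1, 0, 0)^T — this equals column 4 of H (binary 0100), so error is at position 4.
Correct: flip bit 4 of r = 100110010001000 to get c = 100010010001000.


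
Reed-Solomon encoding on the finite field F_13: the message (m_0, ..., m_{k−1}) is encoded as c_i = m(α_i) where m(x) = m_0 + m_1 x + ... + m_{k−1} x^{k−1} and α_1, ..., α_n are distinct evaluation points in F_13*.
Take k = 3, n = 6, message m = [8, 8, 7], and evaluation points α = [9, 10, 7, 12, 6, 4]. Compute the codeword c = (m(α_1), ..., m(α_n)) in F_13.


c = [10, 8, 4, 7, 9, 9]

Message polynomial: m(x) = 8 + 8·x + 7·x^2 (mod 13).
For each evaluation point α_i, compute m(α_i) mod 13:
  α_1 = 9: Horner steps 7 → 6 → 10, so m(9) = 10.
  α_2 = 10: Horner steps 7 → 0 → 8, so m(10) = 8.
  α_3 = 7: Horner steps 7 → 5 → 4, so m(7) = 4.
  α_4 = 12: Horner steps 7 → 1 → 7, so m(12) = 7.
  α_5 = 6: Horner steps 7 → 11 → 9, so m(6) = 9.
  α_6 = 4: Horner steps 7 → 10 → 9, so m(4) = 9.
Codeword c = [10, 8, 4, 7, 9, 9] ∈ F_13^6.


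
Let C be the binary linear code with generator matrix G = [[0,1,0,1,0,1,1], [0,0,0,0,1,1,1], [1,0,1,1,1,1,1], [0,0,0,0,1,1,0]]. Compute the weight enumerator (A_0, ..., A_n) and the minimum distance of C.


Weight distribution: A_0 = 1, A_1 = 1, A_2 = 1, A_3 = 4, A_4 = 5, A_5 = 3, A_6 = 1. Minimum distance d = 1.

Enumerate all 2^4 = 16 messages m ∈ F_2^4.
For each, compute codeword c = mG in F_2^7, then tally its weight.
  m = 0000 → c = 0000000, weight = 0.
  m = 1000 → c = 0101011, weight = 4.
  m = 0100 → c = 0000111, weight = 3.
  m = 1100 → c = 0101100, weight = 3.
  m = 0010 → c = 1011111, weight = 6.
  m = 1010 → c = 1110100, weight = 4.
  m = 0110 → c = 1011000, weight = 3.
  m = 1110 → c = 1110011, weight = 5.
  m = 0001 → c = 0000110, weight = 2.
  m = 1001 → c = 0101101, weight = 4.
  m = 0101 → c = 0000001, weight = 1.
  m = 1101 → c = 0101010, weight = 3.
  m = 0011 → c = 1011001, weight = 4.
  m = 1011 → c = 1110010, weight = 4.
  m = 0111 → c = 1011110, weight = 5.
  m = 1111 → c = 1110101, weight = 5.
Tally weights:
  weight 0: 1 codewords.
  weight 1: 1 codewords.
  weight 2: 1 codewords.
  weight 3: 4 codewords.
  weight 4: 5 codewords.
  weight 5: 3 codewords.
  weight 6: 1 codewords.
Minimum distance d = smallest w > 0 with A_w > 0 = 1.
Sanity: Σ A_w = 16 = 2^4 = 16 ✓.


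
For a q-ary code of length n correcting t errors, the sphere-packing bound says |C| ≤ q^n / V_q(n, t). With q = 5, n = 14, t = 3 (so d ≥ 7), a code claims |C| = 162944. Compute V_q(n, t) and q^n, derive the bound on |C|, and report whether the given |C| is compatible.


V_q(n, t) = 24809, q^n = 6103515625, Hamming bound = 246020, |C| = 162944 ≤ bound (satisfied).

Step 1: Compute V_q(n, t) = Σ_{j=0}^3 C(n, j) (q−1)^j.
  j = 0: C(14,0)·(4)^0 = 1·1 = 1.
  j = 1: C(14,1)·(4)^1 = 14·4 = 56.
  j = 2: C(14,2)·(4)^2 = 91·16 = 1456.
  j = 3: C(14,3)·(4)^3 = 364·64 = 23296.
  V_q(n, t) = 1 + 56 + 1456 + 23296 = 24809.
Step 2: q^n = 5^14 = 6103515625.
Step 3: Hamming bound ⌊q^n / V_q(n,t)⌋ = ⌊6103515625/24809⌋ = 246020.
Step 4: Compare |C| = 162944 to 246020: satisfied.
The claimed |C| lies below the Hamming bound.


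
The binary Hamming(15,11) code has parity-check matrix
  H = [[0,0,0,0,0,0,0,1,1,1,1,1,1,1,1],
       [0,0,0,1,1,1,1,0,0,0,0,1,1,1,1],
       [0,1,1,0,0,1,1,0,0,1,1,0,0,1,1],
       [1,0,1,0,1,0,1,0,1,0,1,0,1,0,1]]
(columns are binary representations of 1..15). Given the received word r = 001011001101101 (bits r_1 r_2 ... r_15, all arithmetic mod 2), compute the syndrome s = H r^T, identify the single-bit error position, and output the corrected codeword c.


s = (1, 1, 0, 1)^T, error position = 13, corrected codeword c = 001011001101001

Compute s = H r^T mod 2 one row at a time:
  s_1 = 0 + 1 + 1 + 0 + 1 + 1 + 0 + 1 = 5 ≡ 1 (mod 2).
  s_2 = 0 + 1 + 1 + 0 + 1 + 1 + 0 + 1 = 5 ≡ 1 (mod 2).
  s_3 = 0 + 1 + 1 + 0 + 1 + 0 + 0 + 1 = 4 ≡ 0 (mod 2).
  s_4 = 0 + 1 + 1 + 0 + 1 + 0 + 1 + 1 = 5 ≡ 1 (mod 2).
s = (1, 1, 0, 1)^T — this equals column 13 of H (binary 1101), so error is at position 13.
Correct: flip bit 13 of r = 001011001101101 to get c = 001011001101001.


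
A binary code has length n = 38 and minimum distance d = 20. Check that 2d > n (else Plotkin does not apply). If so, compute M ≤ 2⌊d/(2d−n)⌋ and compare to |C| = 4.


Plotkin bound M ≤ 20; given |C| = 4 ≤ bound (satisfied).

Check applicability: 2d = 40, n = 38.
2d − n = 2 > 0, so Plotkin applies.
Compute d/(2d−n) = 20/2 ≈ 10.0000.
⌊d/(2d−n)⌋ = 10.
Plotkin bound: M ≤ 2·10 = 20.
Given |C| = 4, check: satisfied.
This |C| is below the Plotkin bound.


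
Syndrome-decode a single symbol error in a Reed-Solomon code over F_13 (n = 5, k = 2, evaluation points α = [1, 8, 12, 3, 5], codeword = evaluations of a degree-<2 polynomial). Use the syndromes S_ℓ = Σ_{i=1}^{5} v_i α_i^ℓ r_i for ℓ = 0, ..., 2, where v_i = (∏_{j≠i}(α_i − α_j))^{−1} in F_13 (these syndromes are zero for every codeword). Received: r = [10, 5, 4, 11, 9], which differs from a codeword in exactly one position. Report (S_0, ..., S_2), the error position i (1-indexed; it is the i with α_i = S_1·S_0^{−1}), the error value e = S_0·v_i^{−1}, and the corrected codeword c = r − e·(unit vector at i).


S = (4, 12, 10), error at position 4, error magnitude e = 8, c = [10, 5, 4, 3, 9].

Step 1: column multipliers v_i = (∏_{j≠i}(α_i − α_j))^{−1} mod 13.
  i = 1 (α = 1): (1−8)(1−12)(1−3)(1−5) = (−7)·(−11)·(−2)·(−4) = 616 ≡ 5, so v_1 = 5^{−1} = 8 (mod 13).
  i = 2 (α = 8): (8−1)(8−12)(8−3)(8−5) = 7·(−4)·5·3 = −420 ≡ 9, so v_2 = 9^{−1} = 3 (mod 13).
  i = 3 (α = 12): (12−1)(12−8)(12−3)(12−5) = 11·4·9·7 = 2772 ≡ 3, so v_3 = 3^{−1} = 9 (mod 13).
  i = 4 (α = 3): (3−1)(3−8)(3−12)(3−5) = 2·(−5)·(−9)·(−2) = −180 ≡ 2, so v_4 = 2^{−1} = 7 (mod 13).
  i = 5 (α = 5): (5−1)(5−8)(5−12)(5−3) = 4·(−3)·(−7)·2 = 168 ≡ 12, so v_5 = 12^{−1} = 12 (mod 13).
  v = [8, 3, 9, 7, 12].
Step 2: syndromes of r = [10, 5, 4, 11, 9] (all sums mod 13).
  S_0 = Σ v_i r_i = 8·10 + 3·5 + 9·4 + 7·11 + 12·9 = 316 ≡ 4.
  S_1 = Σ v_i α_i r_i = 8·1·10 + 3·8·5 + 9·12·4 + 7·3·11 + 12·5·9 = 1403 ≡ 12.
  α_i^2 mod 13 = [1, 12, 1, 9, 12].
  S_2 = Σ v_i α_i^2 r_i = 8·1·10 + 3·12·5 + 9·1·4 + 7·9·11 + 12·12·9 = 2285 ≡ 10.
  S = (4, 12, 10) ≠ 0, so r is not a codeword (an error is present).
Step 3: locate the error. For a single error e at position i, S_ℓ = v_i·e·α_i^ℓ, so α_err = S_1/S_0.
  S_0^{−1} = 4^{−1} = 10 (mod 13), so α_err = 12·10 = 120 ≡ 3 = α_4. Error position i = 4.
  Consistency check: S_2/S_1 = 10·12 = 120 ≡ 3 = α_err ✓ (single-error assumption holds).
Step 4: error magnitude e = S_0/v_4 = S_0·∏_{j≠4}(α_4 − α_j) = 4·2 = 8 ≡ 8 (mod 13).
Step 5: correct position 4: c_4 = r_4 − e = 11 − 8 ≡ 3 (mod 13). Hence c = [10, 5, 4, 3, 9].
  Check: interpolating c through the α_i gives m(x) = 7 + 3·x (degree < 2) with m(α_i) = c_i for every i, so c is indeed a codeword.


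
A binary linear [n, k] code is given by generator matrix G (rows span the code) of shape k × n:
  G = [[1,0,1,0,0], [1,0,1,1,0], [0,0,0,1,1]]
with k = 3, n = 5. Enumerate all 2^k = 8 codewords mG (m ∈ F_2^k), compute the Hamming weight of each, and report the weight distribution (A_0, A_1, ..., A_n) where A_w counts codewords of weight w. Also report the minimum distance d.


Weight distribution: A_0 = 1, A_1 = 2, A_2 = 2, A_3 = 2, A_4 = 1. Minimum distance d = 1.

Enumerate all 2^3 = 8 messages m ∈ F_2^3.
For each, compute codeword c = mG in F_2^5, then tally its weight.
  m = 000 → c = 00000, weight = 0.
  m = 100 → c = 10100, weight = 2.
  m = 010 → c = 10110, weight = 3.
  m = 110 → c = 00010, weight = 1.
  m = 001 → c = 00011, weight = 2.
  m = 101 → c = 10111, weight = 4.
  m = 011 → c = 10101, weight = 3.
  m = 111 → c = 00001, weight = 1.
Tally weights:
  weight 0: 1 codewords.
  weight 1: 2 codewords.
  weight 2: 2 codewords.
  weight 3: 2 codewords.
  weight 4: 1 codewords.
Minimum distance d = smallest w > 0 with A_w > 0 = 1.
Sanity: Σ A_w = 8 = 2^3 = 8 ✓.


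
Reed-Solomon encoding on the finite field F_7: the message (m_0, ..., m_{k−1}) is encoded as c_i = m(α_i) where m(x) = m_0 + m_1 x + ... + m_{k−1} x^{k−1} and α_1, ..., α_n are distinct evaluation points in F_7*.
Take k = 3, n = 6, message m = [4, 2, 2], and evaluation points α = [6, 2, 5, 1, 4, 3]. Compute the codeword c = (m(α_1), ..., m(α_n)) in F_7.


c = [4, 2, 1, 1, 2, 0]

Message polynomial: m(x) = 4 + 2·x + 2·x^2 (mod 7).
For each evaluation point α_i, compute m(α_i) mod 7:
  α_1 = 6: Horner steps 2 → 0 → 4, so m(6) = 4.
  α_2 = 2: Horner steps 2 → 6 → 2, so m(2) = 2.
  α_3 = 5: Horner steps 2 → 5 → 1, so m(5) = 1.
  α_4 = 1: Horner steps 2 → 4 → 1, so m(1) = 1.
  α_5 = 4: Horner steps 2 → 3 → 2, so m(4) = 2.
  α_6 = 3: Horner steps 2 → 1 → 0, so m(3) = 0.
Codeword c = [4, 2, 1, 1, 2, 0] ∈ F_7^6.


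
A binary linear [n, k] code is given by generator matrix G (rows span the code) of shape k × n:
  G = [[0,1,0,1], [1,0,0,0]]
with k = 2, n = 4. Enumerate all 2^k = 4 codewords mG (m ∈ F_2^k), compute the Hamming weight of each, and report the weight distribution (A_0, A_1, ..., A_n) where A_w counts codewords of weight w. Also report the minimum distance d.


Weight distribution: A_0 = 1, A_1 = 1, A_2 = 1, A_3 = 1. Minimum distance d = 1.

Enumerate all 2^2 = 4 messages m ∈ F_2^2.
For each, compute codeword c = mG in F_2^4, then tally its weight.
  m = 00 → c = 0000, weight = 0.
  m = 10 → c = 0101, weight = 2.
  m = 01 → c = 1000, weight = 1.
  m = 11 → c = 1101, weight = 3.
Tally weights:
  weight 0: 1 codewords.
  weight 1: 1 codewords.
  weight 2: 1 codewords.
  weight 3: 1 codewords.
Minimum distance d = smallest w > 0 with A_w > 0 = 1.
Sanity: Σ A_w = 4 = 2^2 = 4 ✓.
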